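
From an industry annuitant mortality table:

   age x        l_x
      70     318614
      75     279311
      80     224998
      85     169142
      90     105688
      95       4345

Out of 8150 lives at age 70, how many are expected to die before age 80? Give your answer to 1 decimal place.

The relevant probability is 1 − 224998/318614 = 0.293823.
Expected number = 8150 × 0.293823 = 2394.7.

2394.7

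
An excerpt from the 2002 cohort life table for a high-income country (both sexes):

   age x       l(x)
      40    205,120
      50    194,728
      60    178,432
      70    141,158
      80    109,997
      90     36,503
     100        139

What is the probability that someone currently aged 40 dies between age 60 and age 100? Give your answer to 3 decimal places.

0.869

This is the probability of reaching 60 but not 100, conditional on being alive at 40: (l(60) − l(100)) / l(40).
= (178,432 − 139) / 205,120 = 178,293 / 205,120 = 0.869213.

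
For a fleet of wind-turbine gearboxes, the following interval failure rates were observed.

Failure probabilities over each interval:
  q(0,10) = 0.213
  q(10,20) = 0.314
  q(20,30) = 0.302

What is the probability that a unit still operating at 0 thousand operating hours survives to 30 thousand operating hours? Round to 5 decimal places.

Survival from 0 to 30 is the product of surviving each interval: (1 − 0.213) × (1 − 0.314) × (1 − 0.302).
= 0.787 × 0.686 × 0.698 = 0.376838.

0.37684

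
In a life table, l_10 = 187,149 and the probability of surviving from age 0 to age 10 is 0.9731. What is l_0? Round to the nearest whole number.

l_0 = l_10 / p = 187,149 / 0.9731 = 192322.

192322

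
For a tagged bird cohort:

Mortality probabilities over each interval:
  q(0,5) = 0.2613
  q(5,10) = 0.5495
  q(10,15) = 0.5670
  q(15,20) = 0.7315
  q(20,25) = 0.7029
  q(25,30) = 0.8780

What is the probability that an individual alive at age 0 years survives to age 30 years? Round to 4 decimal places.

Chaining the interval survival probabilities: (1 − 0.2613) × (1 − 0.5495) × (1 − 0.5670) × (1 − 0.7315) × (1 − 0.7029) × (1 − 0.8780).
= 0.7387 × 0.4505 × 0.4330 × 0.2685 × 0.2971 × 0.1220 = 0.001402.

0.0014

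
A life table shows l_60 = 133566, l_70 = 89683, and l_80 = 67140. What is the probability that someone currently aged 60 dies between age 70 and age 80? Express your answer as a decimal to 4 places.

We want 10|10q60 = (l_70 − l_80)/l_60.
This is the probability of reaching 70 but not 80, conditional on being alive at 60: (l_70 − l_80) / l_60.
= (89683 − 67140) / 133566 = 22543 / 133566 = 0.168778.

0.1688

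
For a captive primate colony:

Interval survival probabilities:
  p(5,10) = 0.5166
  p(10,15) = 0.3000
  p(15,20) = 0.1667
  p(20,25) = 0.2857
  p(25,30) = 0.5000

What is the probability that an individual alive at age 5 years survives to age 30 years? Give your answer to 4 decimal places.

0.0037

Chaining the interval survival probabilities: 0.5166 × 0.3000 × 0.1667 × 0.2857 × 0.5000.
= 0.003691.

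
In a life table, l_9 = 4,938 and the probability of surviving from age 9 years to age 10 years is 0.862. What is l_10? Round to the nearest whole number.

l_10 = l_9 × p = 4,938 × 0.862 = 4257.

4257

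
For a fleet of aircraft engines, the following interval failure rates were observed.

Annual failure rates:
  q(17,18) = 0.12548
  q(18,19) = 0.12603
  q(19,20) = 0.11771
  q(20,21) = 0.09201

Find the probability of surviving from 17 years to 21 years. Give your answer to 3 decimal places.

Survival from 17 to 21 is the product of surviving each interval: (1 − 0.12548) × (1 − 0.12603) × (1 − 0.11771) × (1 − 0.09201).
= 0.87452 × 0.87397 × 0.88229 × 0.90799 = 0.612292.

0.612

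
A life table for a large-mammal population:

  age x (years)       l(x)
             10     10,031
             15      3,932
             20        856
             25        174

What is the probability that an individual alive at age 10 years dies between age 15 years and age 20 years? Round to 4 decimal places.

0.3066

This is the probability of reaching 15 but not 20, conditional on being alive at 10: (l(15) − l(20)) / l(10).
= (3,932 − 856) / 10,031 = 3,076 / 10,031 = 0.306649.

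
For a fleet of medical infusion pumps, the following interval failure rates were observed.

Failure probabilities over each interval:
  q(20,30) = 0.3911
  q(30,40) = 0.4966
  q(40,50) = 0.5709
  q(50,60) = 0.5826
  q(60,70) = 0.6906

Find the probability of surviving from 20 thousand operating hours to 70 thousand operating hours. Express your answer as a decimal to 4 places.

Chaining the interval survival probabilities: (1 − 0.3911) × (1 − 0.4966) × (1 − 0.5709) × (1 − 0.5826) × (1 − 0.6906).
= 0.6089 × 0.5034 × 0.4291 × 0.4174 × 0.3094 = 0.016986.

0.0170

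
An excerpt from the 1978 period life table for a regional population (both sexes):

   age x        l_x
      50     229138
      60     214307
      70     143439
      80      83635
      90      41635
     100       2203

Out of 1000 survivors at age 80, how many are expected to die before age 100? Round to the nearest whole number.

The relevant probability is 1 − 2203/83635 = 0.973659.
Expected number = 1000 × 0.973659 = 974.

974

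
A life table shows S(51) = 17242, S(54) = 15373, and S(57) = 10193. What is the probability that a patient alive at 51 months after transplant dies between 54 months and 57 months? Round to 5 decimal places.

This is the probability of reaching 54 but not 57, conditional on being alive at 51: (S(54) − S(57)) / S(51).
= (15373 − 10193) / 17242 = 5180 / 17242 = 0.300429.

0.30043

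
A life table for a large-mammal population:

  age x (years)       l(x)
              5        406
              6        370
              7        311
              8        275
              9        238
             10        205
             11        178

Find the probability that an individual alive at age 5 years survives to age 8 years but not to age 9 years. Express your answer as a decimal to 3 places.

This is the probability of reaching 8 but not 9, conditional on being alive at 5: (l(8) − l(9)) / l(5).
= (275 − 238) / 406 = 37 / 406 = 0.091133.

0.091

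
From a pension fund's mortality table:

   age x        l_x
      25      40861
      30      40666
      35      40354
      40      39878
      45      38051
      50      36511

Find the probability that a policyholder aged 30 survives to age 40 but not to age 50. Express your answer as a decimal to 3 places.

This is the probability of reaching 40 but not 50, conditional on being alive at 30: (l_40 − l_50) / l_30.
= (39878 − 36511) / 40666 = 3367 / 40666 = 0.082796.

0.083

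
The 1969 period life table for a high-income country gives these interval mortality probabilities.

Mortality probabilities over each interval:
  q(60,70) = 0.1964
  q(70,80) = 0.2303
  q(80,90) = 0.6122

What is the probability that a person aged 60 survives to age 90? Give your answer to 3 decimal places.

P(survive 60→90) = (1 − 0.1964) × (1 − 0.2303) × (1 − 0.6122).
= 0.8036 × 0.7697 × 0.3878 = 0.239866.

0.240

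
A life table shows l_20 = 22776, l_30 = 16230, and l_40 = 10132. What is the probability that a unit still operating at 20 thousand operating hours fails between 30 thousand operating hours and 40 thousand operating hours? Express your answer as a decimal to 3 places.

This is the probability of reaching 30 but not 40, conditional on being operational at 20: (l_30 − l_40) / l_20.
= (16230 − 10132) / 22776 = 6098 / 22776 = 0.267738.

0.268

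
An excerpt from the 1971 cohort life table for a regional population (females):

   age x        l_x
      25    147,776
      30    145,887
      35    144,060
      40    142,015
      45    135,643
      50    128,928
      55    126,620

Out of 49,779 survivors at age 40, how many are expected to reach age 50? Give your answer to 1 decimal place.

The relevant probability is 128,928/142,015 = 0.907848.
Expected number = 49,779 × 0.907848 = 45191.8.

45191.8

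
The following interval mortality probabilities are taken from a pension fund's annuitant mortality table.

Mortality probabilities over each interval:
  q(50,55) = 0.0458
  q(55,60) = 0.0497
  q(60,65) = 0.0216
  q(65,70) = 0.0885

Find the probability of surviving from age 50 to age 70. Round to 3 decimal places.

Survival from 50 to 70 is the product of surviving each interval: (1 − 0.0458) × (1 − 0.0497) × (1 − 0.0216) × (1 − 0.0885).
= 0.9542 × 0.9503 × 0.9784 × 0.9115 = 0.808674.

0.809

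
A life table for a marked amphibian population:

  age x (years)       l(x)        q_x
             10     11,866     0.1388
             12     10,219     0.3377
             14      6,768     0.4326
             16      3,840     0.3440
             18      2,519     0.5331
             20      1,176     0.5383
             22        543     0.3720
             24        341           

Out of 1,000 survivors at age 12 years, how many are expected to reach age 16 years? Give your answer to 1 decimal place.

The relevant probability is 3,840/10,219 = 0.375771.
Expected number = 1,000 × 0.375771 = 375.8.

375.8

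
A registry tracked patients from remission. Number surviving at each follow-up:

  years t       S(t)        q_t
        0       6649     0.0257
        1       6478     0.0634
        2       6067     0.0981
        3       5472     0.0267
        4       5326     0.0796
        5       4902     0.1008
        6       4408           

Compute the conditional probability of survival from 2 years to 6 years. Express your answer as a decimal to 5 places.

The conditional survival probability is S(6)/S(2) = 4408/6067 = 0.726553.

0.72655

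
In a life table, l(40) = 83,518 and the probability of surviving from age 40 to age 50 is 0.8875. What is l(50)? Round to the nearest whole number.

l(50) = l(40) × p = 83,518 × 0.8875 = 74122.

74122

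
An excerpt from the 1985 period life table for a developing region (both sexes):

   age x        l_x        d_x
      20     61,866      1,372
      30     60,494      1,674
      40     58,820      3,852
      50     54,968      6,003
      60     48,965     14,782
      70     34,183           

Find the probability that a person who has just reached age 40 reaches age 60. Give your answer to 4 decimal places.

0.8325

The conditional survival probability is l_60/l_40 = 48,965/58,820 = 0.832455.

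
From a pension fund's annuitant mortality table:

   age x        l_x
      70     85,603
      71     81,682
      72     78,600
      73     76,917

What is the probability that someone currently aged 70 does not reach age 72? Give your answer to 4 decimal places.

0.0818

P(die before 72 | alive at 70) = 1 − l_72/l_70 = 1 − 78,600/85,603 = (7,003)/85,603 = 0.081808.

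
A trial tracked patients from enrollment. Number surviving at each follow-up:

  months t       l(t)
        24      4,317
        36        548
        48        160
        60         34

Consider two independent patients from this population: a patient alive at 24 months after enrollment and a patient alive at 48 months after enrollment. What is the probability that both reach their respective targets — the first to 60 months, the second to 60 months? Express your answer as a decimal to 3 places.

p₁ = l(60)/l(24) = 34/4,317 = 0.007876; p₂ = l(60)/l(48) = 34/160 = 0.212500.
P(both) = p₁ × p₂ = 0.007876 × 0.212500 = 0.001674.

0.002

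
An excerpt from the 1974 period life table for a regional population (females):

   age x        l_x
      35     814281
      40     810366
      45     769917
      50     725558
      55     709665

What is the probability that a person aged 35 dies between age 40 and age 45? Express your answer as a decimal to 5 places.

0.04967

We want 5|5q35 = (l_40 − l_45)/l_35.
This is the probability of reaching 40 but not 45, conditional on being alive at 35: (l_40 − l_45) / l_35.
= (810366 − 769917) / 814281 = 40449 / 814281 = 0.049674.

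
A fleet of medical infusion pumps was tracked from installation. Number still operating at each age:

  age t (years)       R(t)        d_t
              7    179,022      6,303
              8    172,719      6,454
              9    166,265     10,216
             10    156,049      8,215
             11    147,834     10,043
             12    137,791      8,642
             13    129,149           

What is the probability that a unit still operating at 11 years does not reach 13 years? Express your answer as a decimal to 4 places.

0.1264

P(fail before 13 | operational at 11) = 1 − R(13)/R(11) = 1 − 129,149/147,834 = (18,685)/147,834 = 0.126392.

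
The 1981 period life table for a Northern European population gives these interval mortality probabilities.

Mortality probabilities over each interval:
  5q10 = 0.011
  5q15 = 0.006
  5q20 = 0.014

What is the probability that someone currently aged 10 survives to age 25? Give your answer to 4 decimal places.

The overall survival probability is (1 − 0.011) × (1 − 0.006) × (1 − 0.014).
= 0.989 × 0.994 × 0.986 = 0.969303.

0.9693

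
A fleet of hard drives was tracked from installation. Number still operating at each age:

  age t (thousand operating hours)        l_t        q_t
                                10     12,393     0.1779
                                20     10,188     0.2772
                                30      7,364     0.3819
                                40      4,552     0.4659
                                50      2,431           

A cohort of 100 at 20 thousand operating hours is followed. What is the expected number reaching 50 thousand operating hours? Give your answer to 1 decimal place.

The relevant probability is 2,431/10,188 = 0.238614.
Expected number = 100 × 0.238614 = 23.9.

23.9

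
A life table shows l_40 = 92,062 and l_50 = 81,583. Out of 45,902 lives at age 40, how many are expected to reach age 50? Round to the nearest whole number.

40677

The relevant probability is 81,583/92,062 = 0.886175.
Expected number = 45,902 × 0.886175 = 40677.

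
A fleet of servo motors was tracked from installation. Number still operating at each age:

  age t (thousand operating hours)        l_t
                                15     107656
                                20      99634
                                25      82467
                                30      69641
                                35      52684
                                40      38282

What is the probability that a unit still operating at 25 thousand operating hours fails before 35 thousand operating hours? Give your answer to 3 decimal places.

0.361

P(fail before 35 | operational at 25) = 1 − l_35/l_25 = 1 − 52684/82467 = (29783)/82467 = 0.361151.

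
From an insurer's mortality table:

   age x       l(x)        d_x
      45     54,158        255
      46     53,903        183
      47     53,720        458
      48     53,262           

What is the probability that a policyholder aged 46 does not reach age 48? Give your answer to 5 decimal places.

P(die before 48 | alive at 46) = 1 − l(48)/l(46) = 1 − 53,262/53,903 = (641)/53,903 = 0.011892.

0.01189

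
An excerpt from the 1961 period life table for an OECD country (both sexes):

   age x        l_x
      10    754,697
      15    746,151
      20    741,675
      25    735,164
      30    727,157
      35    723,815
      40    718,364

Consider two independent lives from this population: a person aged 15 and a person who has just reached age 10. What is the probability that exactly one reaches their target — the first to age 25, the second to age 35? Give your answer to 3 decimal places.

p₁ = l_25/l_15 = 735,164/746,151 = 0.985275; p₂ = l_35/l_10 = 723,815/754,697 = 0.959080.
P(exactly one) = p₁(1−p₂) + (1−p₁)p₂ = 0.040317 + 0.014122 = 0.054440.

0.054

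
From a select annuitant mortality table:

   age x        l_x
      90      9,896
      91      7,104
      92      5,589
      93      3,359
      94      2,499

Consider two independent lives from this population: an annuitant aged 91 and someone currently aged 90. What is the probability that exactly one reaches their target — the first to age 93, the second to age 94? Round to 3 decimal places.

p₁ = l_93/l_91 = 3,359/7,104 = 0.472832; p₂ = l_94/l_90 = 2,499/9,896 = 0.252526.
P(exactly one) = p₁(1−p₂) + (1−p₁)p₂ = 0.353430 + 0.133124 = 0.486553.

0.487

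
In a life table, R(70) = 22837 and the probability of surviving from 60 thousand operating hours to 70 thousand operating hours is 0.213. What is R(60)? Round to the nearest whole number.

107216

R(60) = R(70) / p = 22837 / 0.213 = 107216.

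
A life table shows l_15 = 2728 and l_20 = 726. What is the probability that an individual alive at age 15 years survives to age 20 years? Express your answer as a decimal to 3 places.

The conditional survival probability is l_20/l_15 = 726/2728 = 0.266129.

0.266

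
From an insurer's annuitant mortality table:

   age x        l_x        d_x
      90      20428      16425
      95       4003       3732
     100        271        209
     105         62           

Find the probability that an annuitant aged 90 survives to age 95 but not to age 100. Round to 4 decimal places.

0.1827

This is the probability of reaching 95 but not 100, conditional on being alive at 90: (l_95 − l_100) / l_90.
= (4003 − 271) / 20428 = 3732 / 20428 = 0.182690.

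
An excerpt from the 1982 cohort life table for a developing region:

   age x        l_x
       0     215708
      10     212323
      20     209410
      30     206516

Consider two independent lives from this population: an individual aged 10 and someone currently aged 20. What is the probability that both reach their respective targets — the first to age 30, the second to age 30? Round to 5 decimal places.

p₁ = l_30/l_10 = 206516/212323 = 0.972650; p₂ = l_30/l_20 = 206516/209410 = 0.986180.
P(both) = p₁ × p₂ = 0.972650 × 0.986180 = 0.959208.

0.95921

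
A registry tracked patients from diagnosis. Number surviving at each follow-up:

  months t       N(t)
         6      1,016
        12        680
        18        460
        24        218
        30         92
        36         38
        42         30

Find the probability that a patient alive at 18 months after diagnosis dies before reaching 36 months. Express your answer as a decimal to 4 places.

P(die before 36 | alive at 18) = 1 − N(36)/N(18) = 1 − 38/460 = (422)/460 = 0.917391.

0.9174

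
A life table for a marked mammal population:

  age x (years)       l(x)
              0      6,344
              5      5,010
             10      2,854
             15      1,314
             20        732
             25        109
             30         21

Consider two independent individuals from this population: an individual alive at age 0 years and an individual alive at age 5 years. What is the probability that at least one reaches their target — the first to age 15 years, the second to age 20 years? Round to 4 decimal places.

0.3230

p₁ = l(15)/l(0) = 1,314/6,344 = 0.207125; p₂ = l(20)/l(5) = 732/5,010 = 0.146108.
P(at least one) = 1 − (1−p₁)(1−p₂) = 1 − 0.792875 × 0.853892 = 0.322970.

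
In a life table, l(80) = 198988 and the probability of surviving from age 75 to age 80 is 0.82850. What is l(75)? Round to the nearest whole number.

240179

l(75) = l(80) / p = 198988 / 0.82850 = 240179.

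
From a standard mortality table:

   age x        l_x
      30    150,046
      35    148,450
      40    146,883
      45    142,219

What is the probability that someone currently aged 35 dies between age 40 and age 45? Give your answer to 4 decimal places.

0.0314

We want 5|5q35 = (l_40 − l_45)/l_35.
This is the probability of reaching 40 but not 45, conditional on being alive at 35: (l_40 − l_45) / l_35.
= (146,883 − 142,219) / 148,450 = 4,664 / 148,450 = 0.031418.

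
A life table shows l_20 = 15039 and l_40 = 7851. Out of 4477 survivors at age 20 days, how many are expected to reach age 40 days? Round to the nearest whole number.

2337

The relevant probability is 7851/15039 = 0.522043.
Expected number = 4477 × 0.522043 = 2337.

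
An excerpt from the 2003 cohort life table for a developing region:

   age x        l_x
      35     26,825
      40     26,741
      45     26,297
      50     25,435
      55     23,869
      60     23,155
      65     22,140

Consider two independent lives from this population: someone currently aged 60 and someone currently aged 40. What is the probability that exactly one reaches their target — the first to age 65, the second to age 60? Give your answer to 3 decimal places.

0.166

p₁ = l_65/l_60 = 22,140/23,155 = 0.956165; p₂ = l_60/l_40 = 23,155/26,741 = 0.865899.
P(exactly one) = p₁(1−p₂) + (1−p₁)p₂ = 0.128223 + 0.037957 = 0.166179.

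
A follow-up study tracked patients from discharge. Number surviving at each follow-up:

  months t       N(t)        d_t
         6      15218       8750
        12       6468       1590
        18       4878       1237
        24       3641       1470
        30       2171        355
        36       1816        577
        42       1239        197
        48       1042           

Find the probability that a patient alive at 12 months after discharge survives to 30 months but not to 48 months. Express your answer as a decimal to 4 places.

0.1746

This is the probability of reaching 30 but not 48, conditional on being alive at 12: (N(30) − N(48)) / N(12).
= (2171 − 1042) / 6468 = 1129 / 6468 = 0.174552.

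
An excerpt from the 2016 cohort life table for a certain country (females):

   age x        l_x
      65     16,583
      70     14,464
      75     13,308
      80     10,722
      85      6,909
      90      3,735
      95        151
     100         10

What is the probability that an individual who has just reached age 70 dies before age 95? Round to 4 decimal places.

0.9896

P(die before 95 | alive at 70) = 1 − l_95/l_70 = 1 − 151/14,464 = (14,313)/14,464 = 0.989560.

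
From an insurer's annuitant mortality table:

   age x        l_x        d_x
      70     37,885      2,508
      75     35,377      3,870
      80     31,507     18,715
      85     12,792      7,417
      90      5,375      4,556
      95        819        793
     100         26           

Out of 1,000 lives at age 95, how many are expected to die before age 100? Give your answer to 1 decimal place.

968.3

The relevant probability is 1 − 26/819 = 0.968254.
Expected number = 1,000 × 0.968254 = 968.3.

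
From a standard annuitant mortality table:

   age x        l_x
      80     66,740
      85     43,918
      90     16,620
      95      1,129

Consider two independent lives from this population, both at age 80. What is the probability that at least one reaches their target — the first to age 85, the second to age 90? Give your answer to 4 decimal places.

p₁ = l_85/l_80 = 43,918/66,740 = 0.658046; p₂ = l_90/l_80 = 16,620/66,740 = 0.249026.
P(at least one) = 1 − (1−p₁)(1−p₂) = 1 − 0.341954 × 0.750974 = 0.743201.

0.7432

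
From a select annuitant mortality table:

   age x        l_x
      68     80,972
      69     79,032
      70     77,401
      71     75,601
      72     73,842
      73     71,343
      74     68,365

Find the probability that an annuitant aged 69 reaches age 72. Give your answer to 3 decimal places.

0.934

The conditional survival probability is l_72/l_69 = 73,842/79,032 = 0.934330.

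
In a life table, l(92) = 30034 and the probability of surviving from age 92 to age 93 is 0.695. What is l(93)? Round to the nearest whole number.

l(93) = l(92) × p = 30034 × 0.695 = 20874.

20874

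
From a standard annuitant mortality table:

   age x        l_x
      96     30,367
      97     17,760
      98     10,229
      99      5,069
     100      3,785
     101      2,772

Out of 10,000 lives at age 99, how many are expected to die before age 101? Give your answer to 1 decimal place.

4531.5

The relevant probability is 1 − 2,772/5,069 = 0.453147.
Expected number = 10,000 × 0.453147 = 4531.5.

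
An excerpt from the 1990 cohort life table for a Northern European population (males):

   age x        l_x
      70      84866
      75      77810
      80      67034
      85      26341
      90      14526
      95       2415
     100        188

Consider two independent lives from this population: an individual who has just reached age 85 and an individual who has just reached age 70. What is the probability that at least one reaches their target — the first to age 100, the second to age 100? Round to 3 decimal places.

0.009

p₁ = l_100/l_85 = 188/26341 = 0.007137; p₂ = l_100/l_70 = 188/84866 = 0.002215.
P(at least one) = 1 − (1−p₁)(1−p₂) = 1 − 0.992863 × 0.997785 = 0.009336.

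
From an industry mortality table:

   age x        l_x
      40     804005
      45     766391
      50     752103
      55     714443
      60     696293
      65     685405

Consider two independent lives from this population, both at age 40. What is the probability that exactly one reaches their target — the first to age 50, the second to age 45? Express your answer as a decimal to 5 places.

0.10530

p₁ = l_50/l_40 = 752103/804005 = 0.935446; p₂ = l_45/l_40 = 766391/804005 = 0.953217.
P(exactly one) = p₁(1−p₂) + (1−p₁)p₂ = 0.043763 + 0.061534 = 0.105297.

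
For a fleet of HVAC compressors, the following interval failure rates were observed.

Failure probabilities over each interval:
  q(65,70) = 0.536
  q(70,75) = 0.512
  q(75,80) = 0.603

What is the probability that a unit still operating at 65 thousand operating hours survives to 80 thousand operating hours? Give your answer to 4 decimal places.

The overall survival probability is (1 − 0.536) × (1 − 0.512) × (1 − 0.603).
= 0.464 × 0.488 × 0.397 = 0.089894.

0.0899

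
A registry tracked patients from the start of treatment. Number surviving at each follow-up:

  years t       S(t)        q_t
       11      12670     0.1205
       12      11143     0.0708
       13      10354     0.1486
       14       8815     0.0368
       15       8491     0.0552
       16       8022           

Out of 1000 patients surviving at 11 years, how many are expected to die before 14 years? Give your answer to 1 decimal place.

304.3

The relevant probability is 1 − 8815/12670 = 0.304262.
Expected number = 1000 × 0.304262 = 304.3.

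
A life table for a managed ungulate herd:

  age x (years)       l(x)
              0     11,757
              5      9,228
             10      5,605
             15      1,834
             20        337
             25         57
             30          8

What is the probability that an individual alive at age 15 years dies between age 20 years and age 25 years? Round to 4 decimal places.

This is the probability of reaching 20 but not 25, conditional on being alive at 15: (l(20) − l(25)) / l(15).
= (337 − 57) / 1,834 = 280 / 1,834 = 0.152672.

0.1527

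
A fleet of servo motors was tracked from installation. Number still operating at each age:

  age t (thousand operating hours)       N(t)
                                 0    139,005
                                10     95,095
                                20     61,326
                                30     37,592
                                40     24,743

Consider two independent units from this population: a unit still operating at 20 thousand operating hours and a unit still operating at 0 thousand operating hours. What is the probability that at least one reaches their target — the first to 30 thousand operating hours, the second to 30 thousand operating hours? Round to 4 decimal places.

0.7176

p₁ = N(30)/N(20) = 37,592/61,326 = 0.612986; p₂ = N(30)/N(0) = 37,592/139,005 = 0.270436.
P(at least one) = 1 − (1−p₁)(1−p₂) = 1 − 0.387014 × 0.729564 = 0.717649.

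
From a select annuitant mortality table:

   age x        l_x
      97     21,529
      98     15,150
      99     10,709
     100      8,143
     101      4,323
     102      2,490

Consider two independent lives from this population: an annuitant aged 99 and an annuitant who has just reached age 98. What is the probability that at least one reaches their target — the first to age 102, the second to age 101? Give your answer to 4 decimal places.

0.4515

p₁ = l_102/l_99 = 2,490/10,709 = 0.232515; p₂ = l_101/l_98 = 4,323/15,150 = 0.285347.
P(at least one) = 1 − (1−p₁)(1−p₂) = 1 − 0.767485 × 0.714653 = 0.451515.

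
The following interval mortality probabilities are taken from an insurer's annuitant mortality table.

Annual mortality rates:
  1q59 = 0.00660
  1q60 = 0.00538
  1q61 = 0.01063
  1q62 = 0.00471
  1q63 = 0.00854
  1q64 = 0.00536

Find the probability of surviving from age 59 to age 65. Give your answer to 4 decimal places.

0.9595

Survival from 59 to 65 is the product of surviving each interval: (1 − 0.00660) × (1 − 0.00538) × (1 − 0.01063) × (1 − 0.00471) × (1 − 0.00854) × (1 − 0.00536).
= 0.99340 × 0.99462 × 0.98937 × 0.99529 × 0.99146 × 0.99464 = 0.959469.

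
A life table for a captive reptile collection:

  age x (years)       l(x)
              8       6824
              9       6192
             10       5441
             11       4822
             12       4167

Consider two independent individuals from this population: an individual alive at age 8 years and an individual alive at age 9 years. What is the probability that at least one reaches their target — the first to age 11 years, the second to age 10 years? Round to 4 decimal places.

p₁ = l(11)/l(8) = 4822/6824 = 0.706624; p₂ = l(10)/l(9) = 5441/6192 = 0.878714.
P(at least one) = 1 − (1−p₁)(1−p₂) = 1 − 0.293376 × 0.121286 = 0.964418.

0.9644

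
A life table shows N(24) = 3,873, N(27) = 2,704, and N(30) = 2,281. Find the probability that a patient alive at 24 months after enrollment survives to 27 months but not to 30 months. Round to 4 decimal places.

This is the probability of reaching 27 but not 30, conditional on being alive at 24: (N(27) − N(30)) / N(24).
= (2,704 − 2,281) / 3,873 = 423 / 3,873 = 0.109218.

0.1092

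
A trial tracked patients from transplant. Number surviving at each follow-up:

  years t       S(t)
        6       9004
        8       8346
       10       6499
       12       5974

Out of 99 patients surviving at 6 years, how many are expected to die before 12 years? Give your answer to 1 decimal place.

The relevant probability is 1 − 5974/9004 = 0.336517.
Expected number = 99 × 0.336517 = 33.3.

33.3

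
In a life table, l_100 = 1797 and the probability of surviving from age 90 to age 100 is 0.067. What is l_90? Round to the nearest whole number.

26821

l_90 = l_100 / p = 1797 / 0.067 = 26821.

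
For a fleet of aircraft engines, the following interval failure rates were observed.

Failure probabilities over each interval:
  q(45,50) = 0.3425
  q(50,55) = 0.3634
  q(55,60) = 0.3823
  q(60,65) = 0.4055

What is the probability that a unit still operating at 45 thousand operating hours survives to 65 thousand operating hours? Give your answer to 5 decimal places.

0.15371

The overall survival probability is (1 − 0.3425) × (1 − 0.3634) × (1 − 0.3823) × (1 − 0.4055).
= 0.6575 × 0.6366 × 0.6177 × 0.5945 = 0.153706.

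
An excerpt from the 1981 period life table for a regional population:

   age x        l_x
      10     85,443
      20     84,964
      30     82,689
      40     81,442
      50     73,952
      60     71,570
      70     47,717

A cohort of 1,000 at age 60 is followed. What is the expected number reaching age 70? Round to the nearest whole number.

667

The relevant probability is 47,717/71,570 = 0.666718.
Expected number = 1,000 × 0.666718 = 667.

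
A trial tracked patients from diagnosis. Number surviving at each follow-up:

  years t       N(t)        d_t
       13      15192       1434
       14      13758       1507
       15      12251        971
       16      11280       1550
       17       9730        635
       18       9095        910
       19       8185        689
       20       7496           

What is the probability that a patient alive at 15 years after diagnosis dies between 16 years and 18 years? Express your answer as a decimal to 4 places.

0.1784

This is the probability of reaching 16 but not 18, conditional on being alive at 15: (N(16) − N(18)) / N(15).
= (11280 − 9095) / 12251 = 2185 / 12251 = 0.178353.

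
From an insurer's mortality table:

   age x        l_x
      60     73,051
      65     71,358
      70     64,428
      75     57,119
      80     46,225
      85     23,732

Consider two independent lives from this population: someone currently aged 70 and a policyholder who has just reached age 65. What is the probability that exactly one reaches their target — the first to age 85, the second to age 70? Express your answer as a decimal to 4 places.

0.6061

p₁ = l_85/l_70 = 23,732/64,428 = 0.368349; p₂ = l_70/l_65 = 64,428/71,358 = 0.902884.
P(exactly one) = p₁(1−p₂) + (1−p₁)p₂ = 0.035773 + 0.570308 = 0.606080.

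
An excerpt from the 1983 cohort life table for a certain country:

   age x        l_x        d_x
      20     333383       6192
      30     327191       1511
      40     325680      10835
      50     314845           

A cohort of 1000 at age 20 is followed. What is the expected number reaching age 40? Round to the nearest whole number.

977

The relevant probability is 325680/333383 = 0.976894.
Expected number = 1000 × 0.976894 = 977.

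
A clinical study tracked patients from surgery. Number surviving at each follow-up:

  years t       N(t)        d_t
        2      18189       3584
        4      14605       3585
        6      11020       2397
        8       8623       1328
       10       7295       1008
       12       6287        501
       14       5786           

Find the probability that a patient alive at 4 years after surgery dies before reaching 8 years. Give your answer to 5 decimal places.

0.40959

P(die before 8 | alive at 4) = 1 − N(8)/N(4) = 1 − 8623/14605 = (5982)/14605 = 0.409586.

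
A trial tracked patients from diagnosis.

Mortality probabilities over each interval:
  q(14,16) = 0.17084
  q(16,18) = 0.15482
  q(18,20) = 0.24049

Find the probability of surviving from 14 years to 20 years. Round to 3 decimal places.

0.532

Survival from 14 to 20 is the product of surviving each interval: (1 − 0.17084) × (1 − 0.15482) × (1 − 0.24049).
= 0.82916 × 0.84518 × 0.75951 = 0.532257.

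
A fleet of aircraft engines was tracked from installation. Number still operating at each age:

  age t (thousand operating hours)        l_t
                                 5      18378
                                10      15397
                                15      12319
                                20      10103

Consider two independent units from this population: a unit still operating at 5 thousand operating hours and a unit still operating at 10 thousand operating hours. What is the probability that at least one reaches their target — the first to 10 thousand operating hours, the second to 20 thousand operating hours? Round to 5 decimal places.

0.94423

p₁ = l_10/l_5 = 15397/18378 = 0.837795; p₂ = l_20/l_10 = 10103/15397 = 0.656167.
P(at least one) = 1 − (1−p₁)(1−p₂) = 1 − 0.162205 × 0.343833 = 0.944229.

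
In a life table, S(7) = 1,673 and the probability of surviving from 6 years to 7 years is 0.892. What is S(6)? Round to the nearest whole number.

S(6) = S(7) / p = 1,673 / 0.892 = 1876.

1876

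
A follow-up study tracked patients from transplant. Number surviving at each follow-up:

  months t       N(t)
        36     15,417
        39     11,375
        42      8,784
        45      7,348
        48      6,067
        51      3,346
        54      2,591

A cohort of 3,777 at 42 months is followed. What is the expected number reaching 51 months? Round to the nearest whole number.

The relevant probability is 3,346/8,784 = 0.380920.
Expected number = 3,777 × 0.380920 = 1439.

1439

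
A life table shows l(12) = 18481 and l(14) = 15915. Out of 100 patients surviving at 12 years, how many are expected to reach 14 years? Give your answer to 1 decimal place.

86.1

The relevant probability is 15915/18481 = 0.861155.
Expected number = 100 × 0.861155 = 86.1.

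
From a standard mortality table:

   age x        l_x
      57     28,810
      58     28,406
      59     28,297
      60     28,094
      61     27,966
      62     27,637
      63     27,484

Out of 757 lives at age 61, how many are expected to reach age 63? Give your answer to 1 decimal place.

The relevant probability is 27,484/27,966 = 0.982765.
Expected number = 757 × 0.982765 = 744.0.

744.0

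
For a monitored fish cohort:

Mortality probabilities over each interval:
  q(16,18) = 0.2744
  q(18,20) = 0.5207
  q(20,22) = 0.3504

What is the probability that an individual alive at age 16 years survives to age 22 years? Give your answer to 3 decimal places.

0.226

Survival from 16 to 22 is the product of surviving each interval: (1 − 0.2744) × (1 − 0.5207) × (1 − 0.3504).
= 0.7256 × 0.4793 × 0.6496 = 0.225918.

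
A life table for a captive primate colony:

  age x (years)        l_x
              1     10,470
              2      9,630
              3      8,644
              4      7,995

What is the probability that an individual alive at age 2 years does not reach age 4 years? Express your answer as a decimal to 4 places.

P(die before 4 | alive at 2) = 1 − l_4/l_2 = 1 − 7,995/9,630 = (1,635)/9,630 = 0.169782.

0.1698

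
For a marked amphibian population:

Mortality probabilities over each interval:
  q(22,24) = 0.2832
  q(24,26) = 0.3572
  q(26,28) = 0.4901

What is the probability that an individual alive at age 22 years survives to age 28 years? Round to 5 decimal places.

0.23494

P(survive 22→28) = (1 − 0.2832) × (1 − 0.3572) × (1 − 0.4901).
= 0.7168 × 0.6428 × 0.5099 = 0.234941.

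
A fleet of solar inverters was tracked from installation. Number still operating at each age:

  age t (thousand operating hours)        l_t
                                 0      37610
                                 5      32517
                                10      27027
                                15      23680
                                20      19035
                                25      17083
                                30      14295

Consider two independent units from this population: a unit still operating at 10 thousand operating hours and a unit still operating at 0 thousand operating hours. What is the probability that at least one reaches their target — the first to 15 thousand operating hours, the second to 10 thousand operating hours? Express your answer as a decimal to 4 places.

p₁ = l_15/l_10 = 23680/27027 = 0.876161; p₂ = l_10/l_0 = 27027/37610 = 0.718612.
P(at least one) = 1 − (1−p₁)(1−p₂) = 1 − 0.123839 × 0.281388 = 0.965153.

0.9652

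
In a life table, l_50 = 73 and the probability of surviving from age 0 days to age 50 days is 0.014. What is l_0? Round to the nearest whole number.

5214

l_0 = l_50 / p = 73 / 0.014 = 5214.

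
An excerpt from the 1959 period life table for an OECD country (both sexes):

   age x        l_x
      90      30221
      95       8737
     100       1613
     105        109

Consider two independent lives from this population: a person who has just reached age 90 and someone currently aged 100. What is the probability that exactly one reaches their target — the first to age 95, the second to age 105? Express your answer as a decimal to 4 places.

p₁ = l_95/l_90 = 8737/30221 = 0.289104; p₂ = l_105/l_100 = 109/1613 = 0.067576.
P(exactly one) = p₁(1−p₂) + (1−p₁)p₂ = 0.269568 + 0.048040 = 0.317607.

0.3176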